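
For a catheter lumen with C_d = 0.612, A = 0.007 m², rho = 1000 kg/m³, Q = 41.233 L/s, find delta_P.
Formula: Q = C_d A \sqrt{\frac{2 \Delta P}{\rho}}
Substituting knowns: 41.233 = 0.612·0.007·√(2·(delta_P·1000)/1000)·1000
Solving for delta_P: delta_P = ((41.233/1000)/(0.612·0.007))²·1000/2/1000 = 46.32 kPa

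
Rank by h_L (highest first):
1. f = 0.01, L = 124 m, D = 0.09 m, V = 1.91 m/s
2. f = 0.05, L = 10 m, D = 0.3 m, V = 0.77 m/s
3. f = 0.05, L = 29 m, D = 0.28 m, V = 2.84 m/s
Case 1: h_L = 2.562 m
Case 2: h_L = 0.05037 m
Case 3: h_L = 2.129 m
Ranking (highest first): 1, 3, 2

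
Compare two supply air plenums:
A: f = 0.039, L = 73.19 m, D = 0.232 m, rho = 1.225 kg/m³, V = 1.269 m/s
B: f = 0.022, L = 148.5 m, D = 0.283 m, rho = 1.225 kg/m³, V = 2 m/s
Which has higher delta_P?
delta_P(A) = 0.01214 kPa, delta_P(B) = 0.02828 kPa. Answer: B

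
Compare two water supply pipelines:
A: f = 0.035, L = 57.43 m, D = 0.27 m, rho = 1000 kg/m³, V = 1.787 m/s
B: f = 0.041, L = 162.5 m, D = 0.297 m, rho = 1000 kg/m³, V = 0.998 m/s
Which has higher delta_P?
delta_P(A) = 11.89 kPa, delta_P(B) = 11.17 kPa. Answer: A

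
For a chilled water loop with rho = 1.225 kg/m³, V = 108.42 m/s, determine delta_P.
Formula: V = \sqrt{\frac{2 \Delta P}{\rho}}
Substituting knowns: 108.42 = √(2·(delta_P·1000)/1.225)
Solving for delta_P: delta_P = 108.42²·1.225/2/1000 = 7.2 kPa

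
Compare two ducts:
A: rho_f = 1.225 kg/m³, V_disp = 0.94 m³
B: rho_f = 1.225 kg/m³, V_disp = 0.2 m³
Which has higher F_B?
F_B(A) = 11.3 N, F_B(B) = 2.403 N. Answer: A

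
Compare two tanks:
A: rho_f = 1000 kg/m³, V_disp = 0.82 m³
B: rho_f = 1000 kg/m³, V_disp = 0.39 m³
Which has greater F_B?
F_B(A) = 8044 N, F_B(B) = 3826 N. Answer: A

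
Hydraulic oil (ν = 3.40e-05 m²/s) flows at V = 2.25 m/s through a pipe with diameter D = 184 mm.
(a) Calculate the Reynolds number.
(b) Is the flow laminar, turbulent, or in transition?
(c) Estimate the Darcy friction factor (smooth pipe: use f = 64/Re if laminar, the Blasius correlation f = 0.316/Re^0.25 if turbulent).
(a) Re = V·D/ν = 2.25·0.184/3.40e-05 = 12176
(b) Flow regime: turbulent (Re > 4000)
(c) Friction factor: f = 0.316/Re^0.25 = 0.316/12176^0.25 = 0.03008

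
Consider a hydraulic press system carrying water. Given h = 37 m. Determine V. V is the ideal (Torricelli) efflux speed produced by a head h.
Formula: V = \sqrt{2 g h}
V = √(2·9.81·37) = 26.94 m/s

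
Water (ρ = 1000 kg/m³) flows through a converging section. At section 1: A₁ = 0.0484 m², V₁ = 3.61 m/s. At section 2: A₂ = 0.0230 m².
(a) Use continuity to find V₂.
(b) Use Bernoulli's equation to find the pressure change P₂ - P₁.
(a) Continuity: A₁V₁=A₂V₂ -> V₂=A₁V₁/A₂=0.0484*3.61/0.0230=7.60 m/s
(b) Bernoulli: P₂-P₁=0.5*rho*(V₁^2-V₂^2)/1000=0.5*1000*(3.61^2-7.60^2)/1000=-22.36 kPa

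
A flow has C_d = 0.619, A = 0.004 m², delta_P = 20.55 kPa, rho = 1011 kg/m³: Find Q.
Formula: Q = C_d A \sqrt{\frac{2 \Delta P}{\rho}}
Q = 0.619·0.004·√(2·(20.55·1000)/1011)·1000 = 15.79 L/s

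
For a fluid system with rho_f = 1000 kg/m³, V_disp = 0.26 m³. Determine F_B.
Formula: F_B = \rho_f g V_{disp}
F_B = 1000·9.81·0.26 = 2551 N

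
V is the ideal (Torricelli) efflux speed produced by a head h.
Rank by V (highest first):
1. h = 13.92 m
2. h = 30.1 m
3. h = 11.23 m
Case 1: V = 16.53 m/s
Case 2: V = 24.3 m/s
Case 3: V = 14.84 m/s
Ranking (highest first): 2, 1, 3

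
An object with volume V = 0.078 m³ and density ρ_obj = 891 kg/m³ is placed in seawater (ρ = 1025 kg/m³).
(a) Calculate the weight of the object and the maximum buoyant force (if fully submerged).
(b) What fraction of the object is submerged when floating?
(a) W=rho_obj*g*V=891*9.81*0.078=681.8 N; F_B(max)=rho*g*V=1025*9.81*0.078=784.3 N
(b) Floating fraction=rho_obj/rho=891/1025=0.869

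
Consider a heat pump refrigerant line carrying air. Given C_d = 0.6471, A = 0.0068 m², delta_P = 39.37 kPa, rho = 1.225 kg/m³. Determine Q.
Formula: Q = C_d A \sqrt{\frac{2 \Delta P}{\rho}}
Q = 0.6471·0.0068·√(2·(39.37·1000)/1.225)·1000 = 1116 L/s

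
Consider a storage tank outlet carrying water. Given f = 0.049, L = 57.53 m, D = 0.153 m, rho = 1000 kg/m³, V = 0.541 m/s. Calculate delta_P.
Formula: \Delta P = f \frac{L}{D} \frac{\rho V^2}{2}
delta_P = 0.049·(57.53/0.153)·0.5·1000·0.541²/1000 = 2.696 kPa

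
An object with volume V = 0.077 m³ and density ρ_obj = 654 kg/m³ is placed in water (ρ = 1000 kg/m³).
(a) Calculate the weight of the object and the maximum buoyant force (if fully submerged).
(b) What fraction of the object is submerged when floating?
(a) W=rho_obj*g*V=654*9.81*0.077=494.0 N; F_B(max)=rho*g*V=1000*9.81*0.077=755.4 N
(b) Floating fraction=rho_obj/rho=654/1000=0.654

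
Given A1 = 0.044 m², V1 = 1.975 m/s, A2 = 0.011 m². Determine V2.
Formula: V_2 = \frac{A_1 V_1}{A_2}
V2 = 0.044·1.975/0.011 = 7.9 m/s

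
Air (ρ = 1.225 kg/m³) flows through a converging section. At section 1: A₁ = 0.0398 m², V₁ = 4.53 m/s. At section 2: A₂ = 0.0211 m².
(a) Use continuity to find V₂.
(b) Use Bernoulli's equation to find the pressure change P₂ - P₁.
(a) Continuity: A₁V₁=A₂V₂ -> V₂=A₁V₁/A₂=0.0398*4.53/0.0211=8.54 m/s
(b) Bernoulli: P₂-P₁=0.5*rho*(V₁^2-V₂^2)/1000=0.5*1.225*(4.53^2-8.54^2)/1000=-0.0321 kPa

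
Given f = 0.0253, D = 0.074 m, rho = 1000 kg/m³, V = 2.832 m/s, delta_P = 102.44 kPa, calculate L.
Formula: \Delta P = f \frac{L}{D} \frac{\rho V^2}{2}
Substituting knowns: 102.44 = 0.0253·(L/0.074)·0.5·1000·2.832²/1000
Solving for L: L = (102.44·1000)·0.074/(0.0253·0.5·1000·2.832²) = 74.72 m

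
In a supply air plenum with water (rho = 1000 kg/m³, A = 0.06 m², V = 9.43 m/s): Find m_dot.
Formula: \dot{m} = \rho A V
m_dot = 1000·0.06·9.43 = 565.8 kg/s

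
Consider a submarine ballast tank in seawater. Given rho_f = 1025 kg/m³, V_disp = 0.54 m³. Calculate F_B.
Formula: F_B = \rho_f g V_{disp}
F_B = 1025·9.81·0.54 = 5430 N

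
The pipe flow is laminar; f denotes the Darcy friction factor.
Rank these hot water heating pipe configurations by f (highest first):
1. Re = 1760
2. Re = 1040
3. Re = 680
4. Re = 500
Case 1: f = 0.03636
Case 2: f = 0.06154
Case 3: f = 0.09412
Case 4: f = 0.128
Ranking (highest first): 4, 3, 2, 1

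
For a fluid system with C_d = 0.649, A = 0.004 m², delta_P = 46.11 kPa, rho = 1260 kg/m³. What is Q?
Formula: Q = C_d A \sqrt{\frac{2 \Delta P}{\rho}}
Q = 0.649·0.004·√(2·(46.11·1000)/1260)·1000 = 22.21 L/s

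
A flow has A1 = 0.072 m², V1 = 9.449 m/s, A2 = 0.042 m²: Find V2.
Formula: V_2 = \frac{A_1 V_1}{A_2}
V2 = 0.072·9.449/0.042 = 16.2 m/s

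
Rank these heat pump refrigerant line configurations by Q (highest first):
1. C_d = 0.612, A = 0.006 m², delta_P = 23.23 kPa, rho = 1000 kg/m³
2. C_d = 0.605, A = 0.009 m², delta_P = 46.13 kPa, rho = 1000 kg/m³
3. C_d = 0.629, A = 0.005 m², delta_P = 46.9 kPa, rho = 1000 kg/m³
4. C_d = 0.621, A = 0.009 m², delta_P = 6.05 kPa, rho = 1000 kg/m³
Case 1: Q = 25.03 L/s
Case 2: Q = 52.3 L/s
Case 3: Q = 30.46 L/s
Case 4: Q = 19.44 L/s
Ranking (highest first): 2, 3, 1, 4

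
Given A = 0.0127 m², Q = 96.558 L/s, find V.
Formula: Q = A V
Substituting knowns: 96.558 = 0.0127·V·1000
Solving for V: V = (96.558/1000)/0.0127 = 7.603 m/s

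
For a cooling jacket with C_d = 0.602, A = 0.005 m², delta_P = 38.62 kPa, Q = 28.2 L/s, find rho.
Formula: Q = C_d A \sqrt{\frac{2 \Delta P}{\rho}}
Substituting knowns: 28.2 = 0.602·0.005·√(2·(38.62·1000)/rho)·1000
Solving for rho: rho = 2·(38.62·1000)/((28.2/1000)/(0.602·0.005))² = 880 kg/m³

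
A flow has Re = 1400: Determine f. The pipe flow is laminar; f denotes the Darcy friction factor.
Formula: f = \frac{64}{Re}
f = 64/1400 = 0.04571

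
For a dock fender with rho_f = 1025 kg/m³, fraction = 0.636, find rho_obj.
Formula: f_{sub} = \frac{\rho_{obj}}{\rho_f}
Substituting knowns: 0.636 = rho_obj/1025
Solving for rho_obj: rho_obj = 0.636·1025 = 651.9 kg/m³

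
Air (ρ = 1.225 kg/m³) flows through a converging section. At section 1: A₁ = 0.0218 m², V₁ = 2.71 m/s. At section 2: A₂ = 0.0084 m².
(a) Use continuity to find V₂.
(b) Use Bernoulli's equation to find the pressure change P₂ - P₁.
(a) Continuity: A₁V₁=A₂V₂ -> V₂=A₁V₁/A₂=0.0218*2.71/0.0084=7.03 m/s
(b) Bernoulli: P₂-P₁=0.5*rho*(V₁^2-V₂^2)/1000=0.5*1.225*(2.71^2-7.03^2)/1000=-0.02577 kPa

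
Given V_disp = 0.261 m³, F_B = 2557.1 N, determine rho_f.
Formula: F_B = \rho_f g V_{disp}
Substituting knowns: 2557.1 = rho_f·9.81·0.261
Solving for rho_f: rho_f = 2557.1/(9.81·0.261) = 998.7 kg/m³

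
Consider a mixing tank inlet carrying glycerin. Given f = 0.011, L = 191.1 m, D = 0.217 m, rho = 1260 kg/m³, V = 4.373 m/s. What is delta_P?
Formula: \Delta P = f \frac{L}{D} \frac{\rho V^2}{2}
delta_P = 0.011·(191.1/0.217)·0.5·1260·4.373²/1000 = 116.7 kPa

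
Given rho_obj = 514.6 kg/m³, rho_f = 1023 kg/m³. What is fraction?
Formula: f_{sub} = \frac{\rho_{obj}}{\rho_f}
fraction = 514.6/1023 = 0.503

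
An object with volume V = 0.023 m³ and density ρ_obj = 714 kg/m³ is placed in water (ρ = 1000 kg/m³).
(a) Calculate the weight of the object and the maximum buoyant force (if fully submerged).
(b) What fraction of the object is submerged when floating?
(a) W=rho_obj*g*V=714*9.81*0.023=161.1 N; F_B(max)=rho*g*V=1000*9.81*0.023=225.6 N
(b) Floating fraction=rho_obj/rho=714/1000=0.714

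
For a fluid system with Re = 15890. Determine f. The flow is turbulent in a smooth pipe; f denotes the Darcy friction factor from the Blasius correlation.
Formula: f = \frac{0.316}{Re^{0.25}}
f = 0.316/15890^0.25 = 0.02815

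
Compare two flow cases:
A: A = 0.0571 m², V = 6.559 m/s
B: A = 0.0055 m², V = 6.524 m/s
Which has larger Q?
Q(A) = 374.5 L/s, Q(B) = 35.88 L/s. Answer: A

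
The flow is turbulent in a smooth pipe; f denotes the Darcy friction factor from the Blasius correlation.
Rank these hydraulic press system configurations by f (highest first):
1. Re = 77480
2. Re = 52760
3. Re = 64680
Case 1: f = 0.01894
Case 2: f = 0.02085
Case 3: f = 0.01982
Ranking (highest first): 2, 3, 1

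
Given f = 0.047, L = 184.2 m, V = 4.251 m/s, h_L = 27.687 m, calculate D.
Formula: h_L = f \frac{L}{D} \frac{V^2}{2g}
Substituting knowns: 27.687 = 0.047·(184.2/D)·4.251²/(2·9.81)
Solving for D: D = 0.047·184.2·4.251²/(2·9.81·27.687) = 0.288 m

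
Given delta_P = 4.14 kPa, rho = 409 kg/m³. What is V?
Formula: V = \sqrt{\frac{2 \Delta P}{\rho}}
V = √(2·(4.14·1000)/409) = 4.499 m/s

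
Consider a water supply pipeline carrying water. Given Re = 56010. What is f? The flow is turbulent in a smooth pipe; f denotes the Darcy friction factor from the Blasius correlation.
Formula: f = \frac{0.316}{Re^{0.25}}
f = 0.316/56010^0.25 = 0.02054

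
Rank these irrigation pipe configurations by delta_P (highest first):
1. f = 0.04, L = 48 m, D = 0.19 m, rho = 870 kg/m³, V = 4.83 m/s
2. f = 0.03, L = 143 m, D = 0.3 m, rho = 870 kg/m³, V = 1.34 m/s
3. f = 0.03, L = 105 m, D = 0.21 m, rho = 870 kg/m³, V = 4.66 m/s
Case 1: delta_P = 102.5 kPa
Case 2: delta_P = 11.17 kPa
Case 3: delta_P = 141.7 kPa
Ranking (highest first): 3, 1, 2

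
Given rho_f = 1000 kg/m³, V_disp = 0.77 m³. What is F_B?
Formula: F_B = \rho_f g V_{disp}
F_B = 1000·9.81·0.77 = 7554 N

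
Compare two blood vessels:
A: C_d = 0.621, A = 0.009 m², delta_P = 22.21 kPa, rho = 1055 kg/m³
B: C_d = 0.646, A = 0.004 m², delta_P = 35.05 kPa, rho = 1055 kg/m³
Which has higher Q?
Q(A) = 36.27 L/s, Q(B) = 21.06 L/s. Answer: A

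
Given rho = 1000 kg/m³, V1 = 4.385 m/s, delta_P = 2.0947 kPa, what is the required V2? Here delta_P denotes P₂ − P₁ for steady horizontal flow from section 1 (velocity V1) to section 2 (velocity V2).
Formula: \Delta P = \frac{1}{2} \rho (V_1^2 - V_2^2)
Substituting knowns: 2.0947 = 0.5·1000·(4.385² − V2²)/1000
Solving for V2: V2 = √(4.385² − 2·(2.0947·1000)/1000) = 3.878 m/s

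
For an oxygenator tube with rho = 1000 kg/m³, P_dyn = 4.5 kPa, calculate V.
Formula: P_{dyn} = \frac{1}{2} \rho V^2
Substituting knowns: 4.5 = 0.5·1000·V²/1000
Solving for V: V = √(2·(4.5·1000)/1000) = 3 m/s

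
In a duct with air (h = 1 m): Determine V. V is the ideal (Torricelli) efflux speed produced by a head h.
Formula: V = \sqrt{2 g h}
V = √(2·9.81·1) = 4.429 m/s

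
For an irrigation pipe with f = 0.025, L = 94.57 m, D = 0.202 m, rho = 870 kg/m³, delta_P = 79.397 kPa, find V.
Formula: \Delta P = f \frac{L}{D} \frac{\rho V^2}{2}
Substituting knowns: 79.397 = 0.025·(94.57/0.202)·0.5·870·V²/1000
Solving for V: V = √((79.397·1000)/(0.025·(94.57/0.202)·0.5·870)) = 3.949 m/s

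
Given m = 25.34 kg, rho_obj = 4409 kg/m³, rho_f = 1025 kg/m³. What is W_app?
Formula: W_{app} = mg\left(1 - \frac{\rho_f}{\rho_{obj}}\right)
W_app = 25.34·9.81·(1 − 1025/4409) = 190.8 N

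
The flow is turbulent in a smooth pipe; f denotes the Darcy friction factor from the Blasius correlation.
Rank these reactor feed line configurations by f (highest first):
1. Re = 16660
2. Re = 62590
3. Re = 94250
Case 1: f = 0.02781
Case 2: f = 0.01998
Case 3: f = 0.01804
Ranking (highest first): 1, 2, 3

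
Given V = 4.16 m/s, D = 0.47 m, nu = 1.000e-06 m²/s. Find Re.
Formula: Re = \frac{V D}{\nu}
Re = 4.16·0.47/1.000e-06 = 1.955e+06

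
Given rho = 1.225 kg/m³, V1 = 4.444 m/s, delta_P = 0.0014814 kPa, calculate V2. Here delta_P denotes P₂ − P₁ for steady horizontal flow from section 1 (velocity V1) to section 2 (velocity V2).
Formula: \Delta P = \frac{1}{2} \rho (V_1^2 - V_2^2)
Substituting knowns: 0.0014814 = 0.5·1.225·(4.444² − V2²)/1000
Solving for V2: V2 = √(4.444² − 2·(0.0014814·1000)/1.225) = 4.163 m/s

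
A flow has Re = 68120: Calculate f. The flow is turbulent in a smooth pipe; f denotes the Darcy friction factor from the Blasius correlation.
Formula: f = \frac{0.316}{Re^{0.25}}
f = 0.316/68120^0.25 = 0.01956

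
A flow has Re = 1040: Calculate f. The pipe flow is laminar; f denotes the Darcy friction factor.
Formula: f = \frac{64}{Re}
f = 64/1040 = 0.06154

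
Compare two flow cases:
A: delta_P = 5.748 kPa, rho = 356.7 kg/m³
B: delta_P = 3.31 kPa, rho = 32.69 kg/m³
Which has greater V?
V(A) = 5.677 m/s, V(B) = 14.23 m/s. Answer: B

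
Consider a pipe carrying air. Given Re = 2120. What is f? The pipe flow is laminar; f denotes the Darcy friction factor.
Formula: f = \frac{64}{Re}
f = 64/2120 = 0.03019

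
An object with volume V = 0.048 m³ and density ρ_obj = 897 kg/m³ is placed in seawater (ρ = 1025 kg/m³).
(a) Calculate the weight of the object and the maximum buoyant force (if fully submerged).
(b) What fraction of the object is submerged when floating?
(a) W=rho_obj*g*V=897*9.81*0.048=422.4 N; F_B(max)=rho*g*V=1025*9.81*0.048=482.7 N
(b) Floating fraction=rho_obj/rho=897/1025=0.875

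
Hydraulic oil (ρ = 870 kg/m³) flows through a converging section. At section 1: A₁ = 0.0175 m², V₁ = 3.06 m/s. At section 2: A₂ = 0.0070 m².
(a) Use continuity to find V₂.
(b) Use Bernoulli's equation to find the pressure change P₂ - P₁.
(a) Continuity: A₁V₁=A₂V₂ -> V₂=A₁V₁/A₂=0.0175*3.06/0.0070=7.65 m/s
(b) Bernoulli: P₂-P₁=0.5*rho*(V₁^2-V₂^2)/1000=0.5*870*(3.06^2-7.65^2)/1000=-21.38 kPa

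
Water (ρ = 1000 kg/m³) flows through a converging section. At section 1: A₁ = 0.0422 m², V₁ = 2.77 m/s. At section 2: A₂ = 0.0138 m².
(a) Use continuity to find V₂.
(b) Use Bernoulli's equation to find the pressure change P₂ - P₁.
(a) Continuity: A₁V₁=A₂V₂ -> V₂=A₁V₁/A₂=0.0422*2.77/0.0138=8.47 m/s
(b) Bernoulli: P₂-P₁=0.5*rho*(V₁^2-V₂^2)/1000=0.5*1000*(2.77^2-8.47^2)/1000=-32.03 kPa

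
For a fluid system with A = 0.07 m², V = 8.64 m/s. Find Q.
Formula: Q = A V
Q = 0.07·8.64·1000 = 604.8 L/s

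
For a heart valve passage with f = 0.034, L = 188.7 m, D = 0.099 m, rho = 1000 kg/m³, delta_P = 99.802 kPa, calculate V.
Formula: \Delta P = f \frac{L}{D} \frac{\rho V^2}{2}
Substituting knowns: 99.802 = 0.034·(188.7/0.099)·0.5·1000·V²/1000
Solving for V: V = √((99.802·1000)/(0.034·(188.7/0.099)·0.5·1000)) = 1.755 m/s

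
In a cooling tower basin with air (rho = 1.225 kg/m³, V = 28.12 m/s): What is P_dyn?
Formula: P_{dyn} = \frac{1}{2} \rho V^2
P_dyn = 0.5·1.225·28.12²/1000 = 0.4843 kPa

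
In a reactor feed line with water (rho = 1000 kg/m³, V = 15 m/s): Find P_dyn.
Formula: P_{dyn} = \frac{1}{2} \rho V^2
P_dyn = 0.5·1000·15²/1000 = 112.5 kPa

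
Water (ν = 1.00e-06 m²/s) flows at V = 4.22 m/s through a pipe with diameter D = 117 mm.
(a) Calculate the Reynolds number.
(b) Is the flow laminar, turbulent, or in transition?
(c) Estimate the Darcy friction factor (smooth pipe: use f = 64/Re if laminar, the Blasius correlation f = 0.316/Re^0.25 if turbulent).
(a) Re = V·D/ν = 4.22·0.117/1.00e-06 = 493740
(b) Flow regime: turbulent (Re > 4000)
(c) Friction factor: f = 0.316/Re^0.25 = 0.316/493740^0.25 = 0.01192 (Blasius is strictly valid for Re ≲ 1e5; used here as the smooth-pipe estimate the problem specifies)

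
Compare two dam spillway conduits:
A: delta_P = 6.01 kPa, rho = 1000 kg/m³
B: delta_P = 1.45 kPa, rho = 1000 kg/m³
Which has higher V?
V(A) = 3.467 m/s, V(B) = 1.703 m/s. Answer: A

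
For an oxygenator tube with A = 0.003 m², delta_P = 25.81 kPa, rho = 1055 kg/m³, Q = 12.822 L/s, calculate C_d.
Formula: Q = C_d A \sqrt{\frac{2 \Delta P}{\rho}}
Substituting knowns: 12.822 = C_d·0.003·√(2·(25.81·1000)/1055)·1000
Solving for C_d: C_d = (12.822/1000)/(0.003·√(2·(25.81·1000)/1055)) = 0.611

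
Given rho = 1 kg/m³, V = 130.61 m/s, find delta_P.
Formula: V = \sqrt{\frac{2 \Delta P}{\rho}}
Substituting knowns: 130.61 = √(2·(delta_P·1000)/1)
Solving for delta_P: delta_P = 130.61²·1/2/1000 = 8.529 kPa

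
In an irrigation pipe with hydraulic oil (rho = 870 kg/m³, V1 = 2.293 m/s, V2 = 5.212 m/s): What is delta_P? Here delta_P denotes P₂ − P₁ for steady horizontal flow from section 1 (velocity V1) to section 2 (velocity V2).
Formula: \Delta P = \frac{1}{2} \rho (V_1^2 - V_2^2)
delta_P = 0.5·870·(2.293² − 5.212²)/1000 = -9.53 kPa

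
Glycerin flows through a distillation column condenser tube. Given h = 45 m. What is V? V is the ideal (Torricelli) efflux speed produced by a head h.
Formula: V = \sqrt{2 g h}
V = √(2·9.81·45) = 29.71 m/s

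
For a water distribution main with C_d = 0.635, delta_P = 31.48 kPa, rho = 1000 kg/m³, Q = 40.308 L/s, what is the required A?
Formula: Q = C_d A \sqrt{\frac{2 \Delta P}{\rho}}
Substituting knowns: 40.308 = 0.635·A·√(2·(31.48·1000)/1000)·1000
Solving for A: A = (40.308/1000)/(0.635·√(2·(31.48·1000)/1000)) = 0.008 m²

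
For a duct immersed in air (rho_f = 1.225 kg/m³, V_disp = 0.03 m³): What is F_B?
Formula: F_B = \rho_f g V_{disp}
F_B = 1.225·9.81·0.03 = 0.3605 N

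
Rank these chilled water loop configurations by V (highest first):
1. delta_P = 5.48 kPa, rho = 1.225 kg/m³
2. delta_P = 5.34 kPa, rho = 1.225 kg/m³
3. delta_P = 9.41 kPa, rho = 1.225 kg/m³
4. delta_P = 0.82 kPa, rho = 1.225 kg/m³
Case 1: V = 94.59 m/s
Case 2: V = 93.37 m/s
Case 3: V = 123.9 m/s
Case 4: V = 36.59 m/s
Ranking (highest first): 3, 1, 2, 4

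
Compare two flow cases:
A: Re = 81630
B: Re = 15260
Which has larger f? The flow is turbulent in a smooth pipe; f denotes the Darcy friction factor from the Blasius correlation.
f(A) = 0.01869, f(B) = 0.02843. Answer: B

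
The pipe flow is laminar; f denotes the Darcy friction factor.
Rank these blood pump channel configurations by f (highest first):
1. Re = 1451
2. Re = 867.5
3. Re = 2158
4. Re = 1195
Case 1: f = 0.04411
Case 2: f = 0.07378
Case 3: f = 0.02966
Case 4: f = 0.05356
Ranking (highest first): 2, 4, 1, 3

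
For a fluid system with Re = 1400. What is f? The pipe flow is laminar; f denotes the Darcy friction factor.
Formula: f = \frac{64}{Re}
f = 64/1400 = 0.04571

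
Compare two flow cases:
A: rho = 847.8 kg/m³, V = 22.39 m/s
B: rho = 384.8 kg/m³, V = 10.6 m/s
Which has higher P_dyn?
P_dyn(A) = 212.5 kPa, P_dyn(B) = 21.62 kPa. Answer: A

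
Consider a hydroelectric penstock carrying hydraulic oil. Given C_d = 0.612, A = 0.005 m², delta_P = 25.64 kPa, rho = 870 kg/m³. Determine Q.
Formula: Q = C_d A \sqrt{\frac{2 \Delta P}{\rho}}
Q = 0.612·0.005·√(2·(25.64·1000)/870)·1000 = 23.49 L/s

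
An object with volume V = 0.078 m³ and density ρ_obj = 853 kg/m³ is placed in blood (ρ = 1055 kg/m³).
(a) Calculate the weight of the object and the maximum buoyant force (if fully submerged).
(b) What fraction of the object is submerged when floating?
(a) W=rho_obj*g*V=853*9.81*0.078=652.7 N; F_B(max)=rho*g*V=1055*9.81*0.078=807.3 N
(b) Floating fraction=rho_obj/rho=853/1055=0.809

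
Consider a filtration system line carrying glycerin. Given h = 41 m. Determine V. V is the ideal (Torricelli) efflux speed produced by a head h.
Formula: V = \sqrt{2 g h}
V = √(2·9.81·41) = 28.36 m/s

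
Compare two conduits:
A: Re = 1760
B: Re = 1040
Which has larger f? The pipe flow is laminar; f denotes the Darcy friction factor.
f(A) = 0.03636, f(B) = 0.06154. Answer: B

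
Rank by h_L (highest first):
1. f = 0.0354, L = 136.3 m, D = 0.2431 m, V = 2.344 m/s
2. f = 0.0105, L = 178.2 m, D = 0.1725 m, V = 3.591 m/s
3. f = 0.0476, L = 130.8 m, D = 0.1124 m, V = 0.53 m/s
Case 1: h_L = 5.558 m
Case 2: h_L = 7.129 m
Case 3: h_L = 0.7931 m
Ranking (highest first): 2, 1, 3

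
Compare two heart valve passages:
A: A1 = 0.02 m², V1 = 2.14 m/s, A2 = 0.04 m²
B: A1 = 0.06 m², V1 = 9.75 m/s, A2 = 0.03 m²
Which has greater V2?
V2(A) = 1.07 m/s, V2(B) = 19.5 m/s. Answer: B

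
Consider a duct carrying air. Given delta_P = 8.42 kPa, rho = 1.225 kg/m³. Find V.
Formula: V = \sqrt{\frac{2 \Delta P}{\rho}}
V = √(2·(8.42·1000)/1.225) = 117.2 m/s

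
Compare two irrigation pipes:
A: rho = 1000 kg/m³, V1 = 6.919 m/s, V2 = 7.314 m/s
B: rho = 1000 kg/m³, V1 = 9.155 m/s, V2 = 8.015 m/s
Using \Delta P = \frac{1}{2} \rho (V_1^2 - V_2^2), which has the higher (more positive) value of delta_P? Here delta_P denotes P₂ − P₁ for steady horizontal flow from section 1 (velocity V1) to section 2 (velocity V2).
delta_P(A) = -2.811 kPa, delta_P(B) = 9.787 kPa. Answer: B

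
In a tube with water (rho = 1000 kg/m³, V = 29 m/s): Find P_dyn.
Formula: P_{dyn} = \frac{1}{2} \rho V^2
P_dyn = 0.5·1000·29²/1000 = 420.5 kPa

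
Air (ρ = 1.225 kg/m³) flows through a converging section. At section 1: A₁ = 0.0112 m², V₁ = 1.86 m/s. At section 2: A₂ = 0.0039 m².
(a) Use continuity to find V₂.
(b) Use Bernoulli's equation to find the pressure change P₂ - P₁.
(a) Continuity: A₁V₁=A₂V₂ -> V₂=A₁V₁/A₂=0.0112*1.86/0.0039=5.34 m/s
(b) Bernoulli: P₂-P₁=0.5*rho*(V₁^2-V₂^2)/1000=0.5*1.225*(1.86^2-5.34^2)/1000=-0.01535 kPa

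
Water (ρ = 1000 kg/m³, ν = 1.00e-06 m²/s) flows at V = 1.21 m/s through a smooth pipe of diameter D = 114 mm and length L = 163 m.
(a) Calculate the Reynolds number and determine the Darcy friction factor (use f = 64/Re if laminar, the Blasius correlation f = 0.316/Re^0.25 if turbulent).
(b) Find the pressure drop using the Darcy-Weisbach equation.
(a) Re = V·D/ν = 1.21·0.114/1.00e-06 = 137940 → turbulent (Re > 4000); f = 0.316/Re^0.25 = 0.316/137940^0.25 = 0.016397 (Blasius is strictly valid for Re ≲ 1e5; used here as the smooth-pipe estimate the problem specifies)
(b) Darcy-Weisbach: ΔP = f·(L/D)·½ρV²/1000 = 0.016397·(163/0.114)·½·1000·1.21²/1000 = 17.16 kPa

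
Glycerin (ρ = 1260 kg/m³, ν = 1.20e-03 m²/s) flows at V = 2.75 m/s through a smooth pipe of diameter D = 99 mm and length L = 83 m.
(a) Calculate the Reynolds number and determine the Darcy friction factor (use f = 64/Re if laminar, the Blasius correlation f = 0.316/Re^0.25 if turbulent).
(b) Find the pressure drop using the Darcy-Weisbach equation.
(a) Re = V·D/ν = 2.75·0.099/1.20e-03 = 226.88 → laminar (Re < 2300); f = 64/Re = 64/226.88 = 0.28209
(b) Darcy-Weisbach: ΔP = f·(L/D)·½ρV²/1000 = 0.28209·(83/0.099)·½·1260·2.75²/1000 = 1127 kPa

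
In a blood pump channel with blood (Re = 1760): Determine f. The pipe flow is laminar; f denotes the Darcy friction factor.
Formula: f = \frac{64}{Re}
f = 64/1760 = 0.03636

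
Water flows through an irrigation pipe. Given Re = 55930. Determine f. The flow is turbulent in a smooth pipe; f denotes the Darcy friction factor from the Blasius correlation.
Formula: f = \frac{0.316}{Re^{0.25}}
f = 0.316/55930^0.25 = 0.02055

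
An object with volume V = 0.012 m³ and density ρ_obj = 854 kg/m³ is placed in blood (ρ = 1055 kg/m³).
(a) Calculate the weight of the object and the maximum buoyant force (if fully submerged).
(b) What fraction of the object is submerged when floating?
(a) W=rho_obj*g*V=854*9.81*0.012=100.5 N; F_B(max)=rho*g*V=1055*9.81*0.012=124.2 N
(b) Floating fraction=rho_obj/rho=854/1055=0.809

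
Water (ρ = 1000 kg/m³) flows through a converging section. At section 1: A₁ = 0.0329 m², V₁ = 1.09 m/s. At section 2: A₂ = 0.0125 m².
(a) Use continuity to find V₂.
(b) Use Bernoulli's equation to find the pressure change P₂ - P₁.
(a) Continuity: A₁V₁=A₂V₂ -> V₂=A₁V₁/A₂=0.0329*1.09/0.0125=2.87 m/s
(b) Bernoulli: P₂-P₁=0.5*rho*(V₁^2-V₂^2)/1000=0.5*1000*(1.09^2-2.87^2)/1000=-3.524 kPa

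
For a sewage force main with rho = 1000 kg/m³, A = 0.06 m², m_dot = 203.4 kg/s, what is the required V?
Formula: \dot{m} = \rho A V
Substituting knowns: 203.4 = 1000·0.06·V
Solving for V: V = 203.4/(1000·0.06) = 3.39 m/s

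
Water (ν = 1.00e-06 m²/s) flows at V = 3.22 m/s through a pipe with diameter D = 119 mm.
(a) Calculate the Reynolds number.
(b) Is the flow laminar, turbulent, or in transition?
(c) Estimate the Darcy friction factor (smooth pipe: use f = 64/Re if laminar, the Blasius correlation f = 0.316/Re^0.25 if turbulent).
(a) Re = V·D/ν = 3.22·0.119/1.00e-06 = 383180
(b) Flow regime: turbulent (Re > 4000)
(c) Friction factor: f = 0.316/Re^0.25 = 0.316/383180^0.25 = 0.0127 (Blasius is strictly valid for Re ≲ 1e5; used here as the smooth-pipe estimate the problem specifies)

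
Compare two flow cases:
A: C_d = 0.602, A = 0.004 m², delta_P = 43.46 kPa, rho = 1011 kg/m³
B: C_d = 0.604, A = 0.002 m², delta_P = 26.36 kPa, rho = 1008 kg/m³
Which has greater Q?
Q(A) = 22.33 L/s, Q(B) = 8.736 L/s. Answer: A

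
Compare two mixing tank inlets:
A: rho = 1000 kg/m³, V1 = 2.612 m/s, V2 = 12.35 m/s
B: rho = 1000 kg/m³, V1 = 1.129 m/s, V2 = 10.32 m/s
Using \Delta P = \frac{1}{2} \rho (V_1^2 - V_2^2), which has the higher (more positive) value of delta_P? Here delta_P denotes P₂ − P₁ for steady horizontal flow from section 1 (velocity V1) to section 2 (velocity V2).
delta_P(A) = -72.85 kPa, delta_P(B) = -52.61 kPa. Answer: B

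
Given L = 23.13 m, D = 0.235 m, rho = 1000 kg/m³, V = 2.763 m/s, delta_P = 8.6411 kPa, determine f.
Formula: \Delta P = f \frac{L}{D} \frac{\rho V^2}{2}
Substituting knowns: 8.6411 = f·(23.13/0.235)·0.5·1000·2.763²/1000
Solving for f: f = (8.6411·1000)/((23.13/0.235)·0.5·1000·2.763²) = 0.023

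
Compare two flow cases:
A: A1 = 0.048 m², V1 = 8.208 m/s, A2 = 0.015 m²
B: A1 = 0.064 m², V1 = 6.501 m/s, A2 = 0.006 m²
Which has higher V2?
V2(A) = 26.27 m/s, V2(B) = 69.34 m/s. Answer: B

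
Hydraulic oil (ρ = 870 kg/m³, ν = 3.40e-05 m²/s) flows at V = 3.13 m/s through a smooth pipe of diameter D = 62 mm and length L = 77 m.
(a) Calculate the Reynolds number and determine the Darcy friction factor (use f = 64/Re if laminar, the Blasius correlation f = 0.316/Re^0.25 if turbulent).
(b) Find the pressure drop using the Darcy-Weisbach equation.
(a) Re = V·D/ν = 3.13·0.062/3.40e-05 = 5707.6 → turbulent (Re > 4000); f = 0.316/Re^0.25 = 0.316/5707.6^0.25 = 0.036356
(b) Darcy-Weisbach: ΔP = f·(L/D)·½ρV²/1000 = 0.036356·(77/0.062)·½·870·3.13²/1000 = 192.4 kPa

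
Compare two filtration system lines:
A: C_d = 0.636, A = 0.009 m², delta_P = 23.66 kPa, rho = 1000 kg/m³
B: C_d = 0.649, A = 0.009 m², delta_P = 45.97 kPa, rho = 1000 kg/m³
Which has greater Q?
Q(A) = 39.38 L/s, Q(B) = 56.01 L/s. Answer: B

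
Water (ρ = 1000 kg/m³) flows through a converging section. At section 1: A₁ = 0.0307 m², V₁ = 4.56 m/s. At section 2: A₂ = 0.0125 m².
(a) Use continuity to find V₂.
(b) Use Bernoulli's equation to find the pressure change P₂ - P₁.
(a) Continuity: A₁V₁=A₂V₂ -> V₂=A₁V₁/A₂=0.0307*4.56/0.0125=11.20 m/s
(b) Bernoulli: P₂-P₁=0.5*rho*(V₁^2-V₂^2)/1000=0.5*1000*(4.56^2-11.20^2)/1000=-52.32 kPa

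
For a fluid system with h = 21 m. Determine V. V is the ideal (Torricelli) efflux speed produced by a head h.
Formula: V = \sqrt{2 g h}
V = √(2·9.81·21) = 20.3 m/s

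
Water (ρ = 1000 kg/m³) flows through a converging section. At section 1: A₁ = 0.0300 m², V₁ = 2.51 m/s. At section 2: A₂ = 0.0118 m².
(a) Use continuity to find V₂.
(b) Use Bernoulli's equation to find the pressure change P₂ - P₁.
(a) Continuity: A₁V₁=A₂V₂ -> V₂=A₁V₁/A₂=0.0300*2.51/0.0118=6.38 m/s
(b) Bernoulli: P₂-P₁=0.5*rho*(V₁^2-V₂^2)/1000=0.5*1000*(2.51^2-6.38^2)/1000=-17.2 kPa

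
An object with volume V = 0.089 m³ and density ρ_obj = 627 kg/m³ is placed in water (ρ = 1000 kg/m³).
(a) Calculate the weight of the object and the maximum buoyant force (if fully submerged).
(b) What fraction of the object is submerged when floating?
(a) W=rho_obj*g*V=627*9.81*0.089=547.4 N; F_B(max)=rho*g*V=1000*9.81*0.089=873.1 N
(b) Floating fraction=rho_obj/rho=627/1000=0.627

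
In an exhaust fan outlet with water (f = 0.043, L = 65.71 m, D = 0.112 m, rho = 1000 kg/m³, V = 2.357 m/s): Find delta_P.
Formula: \Delta P = f \frac{L}{D} \frac{\rho V^2}{2}
delta_P = 0.043·(65.71/0.112)·0.5·1000·2.357²/1000 = 70.08 kPa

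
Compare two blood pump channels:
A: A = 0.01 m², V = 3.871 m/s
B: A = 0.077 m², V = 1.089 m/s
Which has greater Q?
Q(A) = 38.71 L/s, Q(B) = 83.85 L/s. Answer: B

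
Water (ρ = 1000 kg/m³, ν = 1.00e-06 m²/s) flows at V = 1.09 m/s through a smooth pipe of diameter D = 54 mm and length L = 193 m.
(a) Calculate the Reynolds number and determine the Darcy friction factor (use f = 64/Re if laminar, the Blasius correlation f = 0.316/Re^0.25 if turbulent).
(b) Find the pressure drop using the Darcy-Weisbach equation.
(a) Re = V·D/ν = 1.09·0.054/1.00e-06 = 58860 → turbulent (Re > 4000); f = 0.316/Re^0.25 = 0.316/58860^0.25 = 0.020288
(b) Darcy-Weisbach: ΔP = f·(L/D)·½ρV²/1000 = 0.020288·(193/0.054)·½·1000·1.09²/1000 = 43.08 kPa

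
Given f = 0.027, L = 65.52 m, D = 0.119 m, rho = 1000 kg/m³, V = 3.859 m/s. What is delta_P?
Formula: \Delta P = f \frac{L}{D} \frac{\rho V^2}{2}
delta_P = 0.027·(65.52/0.119)·0.5·1000·3.859²/1000 = 110.7 kPa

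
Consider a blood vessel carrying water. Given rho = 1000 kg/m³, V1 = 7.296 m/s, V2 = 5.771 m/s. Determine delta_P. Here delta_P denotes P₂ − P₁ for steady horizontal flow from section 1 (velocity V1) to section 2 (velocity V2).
Formula: \Delta P = \frac{1}{2} \rho (V_1^2 - V_2^2)
delta_P = 0.5·1000·(7.296² − 5.771²)/1000 = 9.964 kPa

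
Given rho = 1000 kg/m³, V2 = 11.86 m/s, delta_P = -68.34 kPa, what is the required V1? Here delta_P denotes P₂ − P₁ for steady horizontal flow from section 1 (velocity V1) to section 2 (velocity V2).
Formula: \Delta P = \frac{1}{2} \rho (V_1^2 - V_2^2)
Substituting knowns: -68.34 = 0.5·1000·(V1² − 11.86²)/1000
Solving for V1: V1 = √(11.86² + 2·(-68.34·1000)/1000) = 1.995 m/s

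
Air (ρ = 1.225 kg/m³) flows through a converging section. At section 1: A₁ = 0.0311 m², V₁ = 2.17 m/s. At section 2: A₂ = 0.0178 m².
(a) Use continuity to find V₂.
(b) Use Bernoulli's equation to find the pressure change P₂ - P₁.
(a) Continuity: A₁V₁=A₂V₂ -> V₂=A₁V₁/A₂=0.0311*2.17/0.0178=3.79 m/s
(b) Bernoulli: P₂-P₁=0.5*rho*(V₁^2-V₂^2)/1000=0.5*1.225*(2.17^2-3.79^2)/1000=-0.005914 kPa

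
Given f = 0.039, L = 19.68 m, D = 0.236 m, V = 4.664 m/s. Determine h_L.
Formula: h_L = f \frac{L}{D} \frac{V^2}{2g}
h_L = 0.039·(19.68/0.236)·4.664²/(2·9.81) = 3.606 m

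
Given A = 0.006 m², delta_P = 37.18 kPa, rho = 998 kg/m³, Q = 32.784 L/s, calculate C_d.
Formula: Q = C_d A \sqrt{\frac{2 \Delta P}{\rho}}
Substituting knowns: 32.784 = C_d·0.006·√(2·(37.18·1000)/998)·1000
Solving for C_d: C_d = (32.784/1000)/(0.006·√(2·(37.18·1000)/998)) = 0.633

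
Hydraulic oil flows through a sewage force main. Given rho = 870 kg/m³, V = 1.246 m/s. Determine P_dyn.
Formula: P_{dyn} = \frac{1}{2} \rho V^2
P_dyn = 0.5·870·1.246²/1000 = 0.6753 kPa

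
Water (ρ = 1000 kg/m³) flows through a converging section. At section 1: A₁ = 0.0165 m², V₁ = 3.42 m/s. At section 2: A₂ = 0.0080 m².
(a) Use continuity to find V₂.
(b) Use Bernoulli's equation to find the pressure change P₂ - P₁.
(a) Continuity: A₁V₁=A₂V₂ -> V₂=A₁V₁/A₂=0.0165*3.42/0.0080=7.05 m/s
(b) Bernoulli: P₂-P₁=0.5*rho*(V₁^2-V₂^2)/1000=0.5*1000*(3.42^2-7.05^2)/1000=-19 kPa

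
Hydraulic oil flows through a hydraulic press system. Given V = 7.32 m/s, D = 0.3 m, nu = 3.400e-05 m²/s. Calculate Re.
Formula: Re = \frac{V D}{\nu}
Re = 7.32·0.3/3.400e-05 = 64588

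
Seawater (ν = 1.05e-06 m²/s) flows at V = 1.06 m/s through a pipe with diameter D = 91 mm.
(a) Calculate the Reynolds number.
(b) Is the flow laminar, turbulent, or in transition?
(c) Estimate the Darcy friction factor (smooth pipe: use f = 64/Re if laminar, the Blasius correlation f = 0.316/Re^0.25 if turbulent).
(a) Re = V·D/ν = 1.06·0.091/1.05e-06 = 91867
(b) Flow regime: turbulent (Re > 4000)
(c) Friction factor: f = 0.316/Re^0.25 = 0.316/91867^0.25 = 0.01815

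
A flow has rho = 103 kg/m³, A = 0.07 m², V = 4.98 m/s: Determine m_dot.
Formula: \dot{m} = \rho A V
m_dot = 103·0.07·4.98 = 35.91 kg/s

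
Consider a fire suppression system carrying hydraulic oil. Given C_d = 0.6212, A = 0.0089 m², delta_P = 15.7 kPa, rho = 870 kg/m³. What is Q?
Formula: Q = C_d A \sqrt{\frac{2 \Delta P}{\rho}}
Q = 0.6212·0.0089·√(2·(15.7·1000)/870)·1000 = 33.21 L/s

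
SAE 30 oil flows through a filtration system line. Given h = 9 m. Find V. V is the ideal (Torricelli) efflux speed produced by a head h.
Formula: V = \sqrt{2 g h}
V = √(2·9.81·9) = 13.29 m/s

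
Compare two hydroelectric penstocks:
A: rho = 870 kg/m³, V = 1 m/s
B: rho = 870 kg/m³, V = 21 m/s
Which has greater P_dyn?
P_dyn(A) = 0.435 kPa, P_dyn(B) = 191.8 kPa. Answer: B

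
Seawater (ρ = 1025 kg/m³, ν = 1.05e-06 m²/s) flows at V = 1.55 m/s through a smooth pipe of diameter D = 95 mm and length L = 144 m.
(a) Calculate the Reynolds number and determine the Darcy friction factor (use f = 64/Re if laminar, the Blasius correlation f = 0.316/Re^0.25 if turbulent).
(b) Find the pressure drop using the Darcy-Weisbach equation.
(a) Re = V·D/ν = 1.55·0.095/1.05e-06 = 140240 → turbulent (Re > 4000); f = 0.316/Re^0.25 = 0.316/140240^0.25 = 0.016329 (Blasius is strictly valid for Re ≲ 1e5; used here as the smooth-pipe estimate the problem specifies)
(b) Darcy-Weisbach: ΔP = f·(L/D)·½ρV²/1000 = 0.016329·(144/0.095)·½·1025·1.55²/1000 = 30.48 kPa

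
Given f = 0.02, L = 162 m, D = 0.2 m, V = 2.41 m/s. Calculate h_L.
Formula: h_L = f \frac{L}{D} \frac{V^2}{2g}
h_L = 0.02·(162/0.2)·2.41²/(2·9.81) = 4.796 m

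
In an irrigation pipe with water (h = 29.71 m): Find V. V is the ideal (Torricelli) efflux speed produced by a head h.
Formula: V = \sqrt{2 g h}
V = √(2·9.81·29.71) = 24.14 m/s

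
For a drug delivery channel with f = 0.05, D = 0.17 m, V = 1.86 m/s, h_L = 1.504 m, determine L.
Formula: h_L = f \frac{L}{D} \frac{V^2}{2g}
Substituting knowns: 1.504 = 0.05·(L/0.17)·1.86²/(2·9.81)
Solving for L: L = 1.504·2·9.81·0.17/(0.05·1.86²) = 29 m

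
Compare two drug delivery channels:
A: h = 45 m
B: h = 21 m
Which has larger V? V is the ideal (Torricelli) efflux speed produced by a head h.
V(A) = 29.71 m/s, V(B) = 20.3 m/s. Answer: A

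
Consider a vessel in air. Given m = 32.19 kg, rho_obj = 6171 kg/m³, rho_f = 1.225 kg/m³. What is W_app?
Formula: W_{app} = mg\left(1 - \frac{\rho_f}{\rho_{obj}}\right)
W_app = 32.19·9.81·(1 − 1.225/6171) = 315.7 N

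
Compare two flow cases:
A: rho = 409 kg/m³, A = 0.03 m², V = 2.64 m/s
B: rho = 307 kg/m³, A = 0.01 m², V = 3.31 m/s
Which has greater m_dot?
m_dot(A) = 32.39 kg/s, m_dot(B) = 10.16 kg/s. Answer: A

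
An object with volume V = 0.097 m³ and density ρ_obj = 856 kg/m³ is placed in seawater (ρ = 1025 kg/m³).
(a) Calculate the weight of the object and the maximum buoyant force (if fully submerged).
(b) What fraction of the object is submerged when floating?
(a) W=rho_obj*g*V=856*9.81*0.097=814.5 N; F_B(max)=rho*g*V=1025*9.81*0.097=975.4 N
(b) Floating fraction=rho_obj/rho=856/1025=0.835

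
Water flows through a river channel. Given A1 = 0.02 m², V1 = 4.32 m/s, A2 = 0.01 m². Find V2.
Formula: V_2 = \frac{A_1 V_1}{A_2}
V2 = 0.02·4.32/0.01 = 8.64 m/s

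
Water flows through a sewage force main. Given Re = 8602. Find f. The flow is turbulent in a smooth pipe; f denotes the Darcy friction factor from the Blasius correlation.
Formula: f = \frac{0.316}{Re^{0.25}}
f = 0.316/8602^0.25 = 0.03281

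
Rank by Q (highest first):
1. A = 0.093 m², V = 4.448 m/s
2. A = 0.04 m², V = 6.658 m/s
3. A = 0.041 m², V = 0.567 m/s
Case 1: Q = 413.7 L/s
Case 2: Q = 266.3 L/s
Case 3: Q = 23.25 L/s
Ranking (highest first): 1, 2, 3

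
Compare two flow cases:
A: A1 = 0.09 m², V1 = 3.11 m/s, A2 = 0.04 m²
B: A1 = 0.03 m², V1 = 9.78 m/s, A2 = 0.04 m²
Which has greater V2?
V2(A) = 6.997 m/s, V2(B) = 7.335 m/s. Answer: B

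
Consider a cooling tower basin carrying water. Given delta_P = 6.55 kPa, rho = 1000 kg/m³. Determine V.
Formula: V = \sqrt{\frac{2 \Delta P}{\rho}}
V = √(2·(6.55·1000)/1000) = 3.619 m/s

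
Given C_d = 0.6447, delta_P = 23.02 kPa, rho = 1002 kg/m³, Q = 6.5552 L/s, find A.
Formula: Q = C_d A \sqrt{\frac{2 \Delta P}{\rho}}
Substituting knowns: 6.5552 = 0.6447·A·√(2·(23.02·1000)/1002)·1000
Solving for A: A = (6.5552/1000)/(0.6447·√(2·(23.02·1000)/1002)) = 0.0015 m²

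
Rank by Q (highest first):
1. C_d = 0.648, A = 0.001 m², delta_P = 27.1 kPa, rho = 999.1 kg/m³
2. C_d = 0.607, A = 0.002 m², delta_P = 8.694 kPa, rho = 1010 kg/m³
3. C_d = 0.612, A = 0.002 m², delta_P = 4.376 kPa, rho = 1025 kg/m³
Case 1: Q = 4.773 L/s
Case 2: Q = 5.037 L/s
Case 3: Q = 3.577 L/s
Ranking (highest first): 2, 1, 3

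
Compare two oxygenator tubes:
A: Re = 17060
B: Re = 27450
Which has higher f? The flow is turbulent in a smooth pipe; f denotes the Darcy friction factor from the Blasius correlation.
f(A) = 0.02765, f(B) = 0.02455. Answer: A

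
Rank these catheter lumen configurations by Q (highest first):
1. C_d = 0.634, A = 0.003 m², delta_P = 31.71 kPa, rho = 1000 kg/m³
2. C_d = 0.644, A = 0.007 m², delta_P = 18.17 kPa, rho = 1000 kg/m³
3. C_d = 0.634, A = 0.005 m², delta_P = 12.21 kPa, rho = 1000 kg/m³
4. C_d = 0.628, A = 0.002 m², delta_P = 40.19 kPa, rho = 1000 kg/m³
Case 1: Q = 15.15 L/s
Case 2: Q = 27.18 L/s
Case 3: Q = 15.67 L/s
Case 4: Q = 11.26 L/s
Ranking (highest first): 2, 3, 1, 4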